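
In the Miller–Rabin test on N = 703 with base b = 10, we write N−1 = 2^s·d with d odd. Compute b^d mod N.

75

703 − 1 = 702 = 2^1 · 351, so d = 351.
10^1 ≡ 10 (mod 703)
10^2 ≡ 10^2 = 100 ≡ 100 (mod 703)
10^4 ≡ 100^2 = 10000 ≡ 158 (mod 703)
10^8 ≡ 158^2 = 24964 ≡ 359 (mod 703)
10^16 ≡ 359^2 = 128881 ≡ 232 (mod 703)
10^32 ≡ 232^2 = 53824 ≡ 396 (mod 703)
10^64 ≡ 396^2 = 156816 ≡ 47 (mod 703)
10^128 ≡ 47^2 = 2209 ≡ 100 (mod 703)
10^256 ≡ 100^2 = 10000 ≡ 158 (mod 703)
351 = 256 + 64 + 16 + 8 + 4 + 2 + 1 in binary powers of 2.
So 10^351 ≡ 158 · 47 · 232 · 359 · 158 · 100 · 10 ≡ 75 (mod 703).
Squaring chain: 75; never reaches −1, so base 10 is a Miller–Rabin witness that 703 is composite.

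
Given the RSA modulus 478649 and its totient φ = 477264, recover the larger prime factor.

φ(n) = (p−1)(q−1) = n − (p+q) + 1, so p + q = 478649 − 477264 + 1 = 1386.
p and q are the roots of t² − 1386t + 478649 = 0.
Discriminant: 1386² − 4·478649 = 1920996 − 1914596 = 6400; √6400 = 80.
q = (1386 − 80)/2 = 653, p = (1386 + 80)/2 = 733.
Check: 653 · 733 = 478649.

733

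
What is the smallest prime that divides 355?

5

355 is odd.
Digit sum 13, not divisible by 3.
Ends in 5: divisible by 5.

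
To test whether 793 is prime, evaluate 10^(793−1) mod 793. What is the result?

729

10^1 ≡ 10 (mod 793)
10^2 ≡ 10^2 = 100 ≡ 100 (mod 793)
10^4 ≡ 100^2 = 10000 ≡ 484 (mod 793)
10^8 ≡ 484^2 = 234256 ≡ 321 (mod 793)
10^16 ≡ 321^2 = 103041 ≡ 744 (mod 793)
10^32 ≡ 744^2 = 553536 ≡ 22 (mod 793)
10^64 ≡ 22^2 = 484 ≡ 484 (mod 793)
10^128 ≡ 484^2 = 234256 ≡ 321 (mod 793)
10^256 ≡ 321^2 = 103041 ≡ 744 (mod 793)
10^512 ≡ 744^2 = 553536 ≡ 22 (mod 793)
792 = 512 + 256 + 16 + 8 in binary powers of 2.
So 10^792 ≡ 22 · 744 · 744 · 321 ≡ 729 (mod 793).
Since 729 ≠ 1, base 10 is a Fermat witness: 793 is composite.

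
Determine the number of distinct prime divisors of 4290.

4290 = 2 · 2145
2145 = 3 · 715
715 = 5 · 143
143 = 11 · 13
4290 = 2 · 3 · 5 · 11 · 13, which has 5 distinct prime factors.

5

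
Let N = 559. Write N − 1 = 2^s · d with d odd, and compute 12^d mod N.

194

559 − 1 = 558 = 2^1 · 279, so d = 279.
12^1 ≡ 12 (mod 559)
12^2 ≡ 12^2 = 144 ≡ 144 (mod 559)
12^4 ≡ 144^2 = 20736 ≡ 53 (mod 559)
12^8 ≡ 53^2 = 2809 ≡ 14 (mod 559)
12^16 ≡ 14^2 = 196 ≡ 196 (mod 559)
12^32 ≡ 196^2 = 38416 ≡ 404 (mod 559)
12^64 ≡ 404^2 = 163216 ≡ 547 (mod 559)
12^128 ≡ 547^2 = 299209 ≡ 144 (mod 559)
12^256 ≡ 144^2 = 20736 ≡ 53 (mod 559)
279 = 256 + 16 + 4 + 2 + 1 in binary powers of 2.
So 12^279 ≡ 53 · 196 · 53 · 144 · 12 ≡ 194 (mod 559).
Squaring chain: 194; never reaches −1, so base 12 is a Miller–Rabin witness that 559 is composite.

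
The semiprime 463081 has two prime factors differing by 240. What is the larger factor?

Since p = q + 240, we have 463081 = q(q + 240), so q² + 240q − 463081 = 0.
Discriminant: 240² + 4·463081 = 57600 + 1852324 = 1909924; √1909924 = 1382.
q = (−240 + 1382)/2 = 571, and p = q + 240 = 811.
Check: 571 · 811 = 463081.

811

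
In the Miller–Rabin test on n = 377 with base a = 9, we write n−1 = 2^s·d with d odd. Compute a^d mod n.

237

377 − 1 = 376 = 2^3 · 47, so d = 47.
9^1 ≡ 9 (mod 377)
9^2 ≡ 9^2 = 81 ≡ 81 (mod 377)
9^4 ≡ 81^2 = 6561 ≡ 152 (mod 377)
9^8 ≡ 152^2 = 23104 ≡ 107 (mod 377)
9^16 ≡ 107^2 = 11449 ≡ 139 (mod 377)
9^32 ≡ 139^2 = 19321 ≡ 94 (mod 377)
47 = 32 + 8 + 4 + 2 + 1 in binary powers of 2.
So 9^47 ≡ 94 · 107 · 152 · 81 · 9 ≡ 237 (mod 377).
Squaring chain: 237 → 373 → 16; never reaches −1, so base 9 is a Miller–Rabin witness that 377 is composite.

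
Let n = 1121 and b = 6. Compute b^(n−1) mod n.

517

6^1 ≡ 6 (mod 1121)
6^2 ≡ 6^2 = 36 ≡ 36 (mod 1121)
6^4 ≡ 36^2 = 1296 ≡ 175 (mod 1121)
6^8 ≡ 175^2 = 30625 ≡ 358 (mod 1121)
6^16 ≡ 358^2 = 128164 ≡ 370 (mod 1121)
6^32 ≡ 370^2 = 136900 ≡ 138 (mod 1121)
6^64 ≡ 138^2 = 19044 ≡ 1108 (mod 1121)
6^128 ≡ 1108^2 = 1227664 ≡ 169 (mod 1121)
6^256 ≡ 169^2 = 28561 ≡ 536 (mod 1121)
6^512 ≡ 536^2 = 287296 ≡ 320 (mod 1121)
6^1024 ≡ 320^2 = 102400 ≡ 389 (mod 1121)
1120 = 1024 + 64 + 32 in binary powers of 2.
So 6^1120 ≡ 389 · 1108 · 138 ≡ 517 (mod 1121).
Since 517 ≠ 1, base 6 is a Fermat witness: 1121 is composite.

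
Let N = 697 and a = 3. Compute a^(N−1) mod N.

3^1 ≡ 3 (mod 697)
3^2 ≡ 3^2 = 9 ≡ 9 (mod 697)
3^4 ≡ 9^2 = 81 ≡ 81 (mod 697)
3^8 ≡ 81^2 = 6561 ≡ 288 (mod 697)
3^16 ≡ 288^2 = 82944 ≡ 1 (mod 697)
3^32 ≡ 1^2 = 1 ≡ 1 (mod 697)
3^64 ≡ 1^2 = 1 ≡ 1 (mod 697)
3^128 ≡ 1^2 = 1 ≡ 1 (mod 697)
3^256 ≡ 1^2 = 1 ≡ 1 (mod 697)
3^512 ≡ 1^2 = 1 ≡ 1 (mod 697)
696 = 512 + 128 + 32 + 16 + 8 in binary powers of 2.
So 3^696 ≡ 1 · 1 · 1 · 1 · 288 ≡ 288 (mod 697).
Since 288 ≠ 1, base 3 is a Fermat witness: 697 is composite.

288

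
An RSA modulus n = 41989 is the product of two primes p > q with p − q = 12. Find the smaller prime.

199

Since p = q + 12, we have 41989 = q(q + 12), so q² + 12q − 41989 = 0.
Discriminant: 12² + 4·41989 = 144 + 167956 = 168100; √168100 = 410.
q = (−12 + 410)/2 = 199, and p = q + 12 = 211.
Check: 199 · 211 = 41989.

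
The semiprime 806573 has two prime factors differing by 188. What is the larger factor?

Since p = q + 188, we have 806573 = q(q + 188), so q² + 188q − 806573 = 0.
Discriminant: 188² + 4·806573 = 35344 + 3226292 = 3261636; √3261636 = 1806.
q = (−188 + 1806)/2 = 809, and p = q + 188 = 997.
Check: 809 · 997 = 806573.

997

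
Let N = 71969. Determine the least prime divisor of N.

79

71969 is odd.
Digit sum 32, not divisible by 3.
Ends in 9: not divisible by 5.
7: 71969 = 7·10281 + 2
11: 71969 = 11·6542 + 7
13: 71969 = 13·5536 + 1
17: 71969 = 17·4233 + 8
19: 71969 = 19·3787 + 16
23: 71969 = 23·3129 + 2
29: 71969 = 29·2481 + 20
31: 71969 = 31·2321 + 18
37: 71969 = 37·1945 + 4
41: 71969 = 41·1755 + 14
43: 71969 = 43·1673 + 30
47: 71969 = 47·1531 + 12
53: 71969 = 53·1357 + 48
59: 71969 = 59·1219 + 48
61: 71969 = 61·1179 + 50
67: 71969 = 67·1074 + 11
71: 71969 = 71·1013 + 46
73: 71969 = 73·985 + 64
79: 71969 = 79·911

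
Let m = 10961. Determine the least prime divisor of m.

97

10961 is odd.
Digit sum 17, not divisible by 3.
Ends in 1: not divisible by 5.
7: 10961 = 7·1565 + 6
11: 10961 = 11·996 + 5
13: 10961 = 13·843 + 2
17: 10961 = 17·644 + 13
19: 10961 = 19·576 + 17
23: 10961 = 23·476 + 13
29: 10961 = 29·377 + 28
31: 10961 = 31·353 + 18
37: 10961 = 37·296 + 9
41: 10961 = 41·267 + 14
43: 10961 = 43·254 + 39
47: 10961 = 47·233 + 10
53: 10961 = 53·206 + 43
59: 10961 = 59·185 + 46
61: 10961 = 61·179 + 42
67: 10961 = 67·163 + 40
71: 10961 = 71·154 + 27
73: 10961 = 73·150 + 11
79: 10961 = 79·138 + 59
83: 10961 = 83·132 + 5
89: 10961 = 89·123 + 14
97: 10961 = 97·113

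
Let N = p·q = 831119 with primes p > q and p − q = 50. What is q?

887

Since p = q + 50, we have 831119 = q(q + 50), so q² + 50q − 831119 = 0.
Discriminant: 50² + 4·831119 = 2500 + 3324476 = 3326976; √3326976 = 1824.
q = (−50 + 1824)/2 = 887, and p = q + 50 = 937.
Check: 887 · 937 = 831119.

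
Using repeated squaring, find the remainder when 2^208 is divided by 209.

36

2^1 ≡ 2 (mod 209)
2^2 ≡ 2^2 = 4 ≡ 4 (mod 209)
2^4 ≡ 4^2 = 16 ≡ 16 (mod 209)
2^8 ≡ 16^2 = 256 ≡ 47 (mod 209)
2^16 ≡ 47^2 = 2209 ≡ 119 (mod 209)
2^32 ≡ 119^2 = 14161 ≡ 158 (mod 209)
2^64 ≡ 158^2 = 24964 ≡ 93 (mod 209)
2^128 ≡ 93^2 = 8649 ≡ 80 (mod 209)
208 = 128 + 64 + 16 in binary powers of 2.
So 2^208 ≡ 80 · 93 · 119 ≡ 36 (mod 209).
Since 36 ≠ 1, base 2 is a Fermat witness: 209 is composite.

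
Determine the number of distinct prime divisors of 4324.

3

4324 = 2^2 · 1081
1081 = 23 · 47
4324 = 2^2 · 23 · 47, which has 3 distinct prime factors.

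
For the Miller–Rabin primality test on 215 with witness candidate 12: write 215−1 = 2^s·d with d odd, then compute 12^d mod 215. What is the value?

215 − 1 = 214 = 2^1 · 107, so d = 107.
12^1 ≡ 12 (mod 215)
12^2 ≡ 12^2 = 144 ≡ 144 (mod 215)
12^4 ≡ 144^2 = 20736 ≡ 96 (mod 215)
12^8 ≡ 96^2 = 9216 ≡ 186 (mod 215)
12^16 ≡ 186^2 = 34596 ≡ 196 (mod 215)
12^32 ≡ 196^2 = 38416 ≡ 146 (mod 215)
12^64 ≡ 146^2 = 21316 ≡ 31 (mod 215)
107 = 64 + 32 + 8 + 2 + 1 in binary powers of 2.
So 12^107 ≡ 31 · 146 · 186 · 144 · 12 ≡ 28 (mod 215).
Squaring chain: 28; never reaches −1, so base 12 is a Miller–Rabin witness that 215 is composite.

28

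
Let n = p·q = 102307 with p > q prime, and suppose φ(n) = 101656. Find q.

263

φ(n) = (p−1)(q−1) = n − (p+q) + 1, so p + q = 102307 − 101656 + 1 = 652.
p and q are the roots of t² − 652t + 102307 = 0.
Discriminant: 652² − 4·102307 = 425104 − 409228 = 15876; √15876 = 126.
q = (652 − 126)/2 = 263, p = (652 + 126)/2 = 389.
Check: 263 · 389 = 102307.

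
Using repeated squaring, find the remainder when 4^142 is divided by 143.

4^1 ≡ 4 (mod 143)
4^2 ≡ 4^2 = 16 ≡ 16 (mod 143)
4^4 ≡ 16^2 = 256 ≡ 113 (mod 143)
4^8 ≡ 113^2 = 12769 ≡ 42 (mod 143)
4^16 ≡ 42^2 = 1764 ≡ 48 (mod 143)
4^32 ≡ 48^2 = 2304 ≡ 16 (mod 143)
4^64 ≡ 16^2 = 256 ≡ 113 (mod 143)
4^128 ≡ 113^2 = 12769 ≡ 42 (mod 143)
142 = 128 + 8 + 4 + 2 in binary powers of 2.
So 4^142 ≡ 42 · 42 · 113 · 16 ≡ 126 (mod 143).
Since 126 ≠ 1, base 4 is a Fermat witness: 143 is composite.

126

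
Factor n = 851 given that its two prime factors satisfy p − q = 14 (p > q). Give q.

Since p = q + 14, we have 851 = q(q + 14), so q² + 14q − 851 = 0.
Discriminant: 14² + 4·851 = 196 + 3404 = 3600; √3600 = 60.
q = (−14 + 60)/2 = 23, and p = q + 14 = 37.
Check: 23 · 37 = 851.

23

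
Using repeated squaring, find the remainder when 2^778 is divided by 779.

2^1 ≡ 2 (mod 779)
2^2 ≡ 2^2 = 4 ≡ 4 (mod 779)
2^4 ≡ 4^2 = 16 ≡ 16 (mod 779)
2^8 ≡ 16^2 = 256 ≡ 256 (mod 779)
2^16 ≡ 256^2 = 65536 ≡ 100 (mod 779)
2^32 ≡ 100^2 = 10000 ≡ 652 (mod 779)
2^64 ≡ 652^2 = 425104 ≡ 549 (mod 779)
2^128 ≡ 549^2 = 301401 ≡ 707 (mod 779)
2^256 ≡ 707^2 = 499849 ≡ 510 (mod 779)
2^512 ≡ 510^2 = 260100 ≡ 693 (mod 779)
778 = 512 + 256 + 8 + 2 in binary powers of 2.
So 2^778 ≡ 693 · 510 · 256 · 4 ≡ 605 (mod 779).
Since 605 ≠ 1, base 2 is a Fermat witness: 779 is composite.

605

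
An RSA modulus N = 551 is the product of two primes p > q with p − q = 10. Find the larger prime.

Since p = q + 10, we have 551 = q(q + 10), so q² + 10q − 551 = 0.
Discriminant: 10² + 4·551 = 100 + 2204 = 2304; √2304 = 48.
q = (−10 + 48)/2 = 19, and p = q + 10 = 29.
Check: 19 · 29 = 551.

29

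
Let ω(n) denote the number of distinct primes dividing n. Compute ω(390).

4

390 = 2 · 195
195 = 3 · 65
65 = 5 · 13
390 = 2 · 3 · 5 · 13, which has 4 distinct prime factors.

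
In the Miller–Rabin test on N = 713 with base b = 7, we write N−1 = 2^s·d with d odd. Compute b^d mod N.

713 − 1 = 712 = 2^3 · 89, so d = 89.
7^1 ≡ 7 (mod 713)
7^2 ≡ 7^2 = 49 ≡ 49 (mod 713)
7^4 ≡ 49^2 = 2401 ≡ 262 (mod 713)
7^8 ≡ 262^2 = 68644 ≡ 196 (mod 713)
7^16 ≡ 196^2 = 38416 ≡ 627 (mod 713)
7^32 ≡ 627^2 = 393129 ≡ 266 (mod 713)
7^64 ≡ 266^2 = 70756 ≡ 169 (mod 713)
89 = 64 + 16 + 8 + 1 in binary powers of 2.
So 7^89 ≡ 169 · 627 · 196 · 7 ≡ 536 (mod 713).
Squaring chain: 536 → 670 → 423; never reaches −1, so base 7 is a Miller–Rabin witness that 713 is composite.

536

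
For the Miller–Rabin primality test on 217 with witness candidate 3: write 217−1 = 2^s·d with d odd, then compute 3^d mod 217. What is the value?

209

217 − 1 = 216 = 2^3 · 27, so d = 27.
3^1 ≡ 3 (mod 217)
3^2 ≡ 3^2 = 9 ≡ 9 (mod 217)
3^4 ≡ 9^2 = 81 ≡ 81 (mod 217)
3^8 ≡ 81^2 = 6561 ≡ 51 (mod 217)
3^16 ≡ 51^2 = 2601 ≡ 214 (mod 217)
27 = 16 + 8 + 2 + 1 in binary powers of 2.
So 3^27 ≡ 214 · 51 · 9 · 3 ≡ 209 (mod 217).
Squaring chain: 209 → 64 → 190; never reaches −1, so base 3 is a Miller–Rabin witness that 217 is composite.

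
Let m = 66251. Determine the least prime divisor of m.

97

66251 is odd.
Digit sum 20, not divisible by 3.
Ends in 1: not divisible by 5.
7: 66251 = 7·9464 + 3
11: 66251 = 11·6022 + 9
13: 66251 = 13·5096 + 3
17: 66251 = 17·3897 + 2
19: 66251 = 19·3486 + 17
23: 66251 = 23·2880 + 11
29: 66251 = 29·2284 + 15
31: 66251 = 31·2137 + 4
37: 66251 = 37·1790 + 21
41: 66251 = 41·1615 + 36
43: 66251 = 43·1540 + 31
47: 66251 = 47·1409 + 28
53: 66251 = 53·1250 + 1
59: 66251 = 59·1122 + 53
61: 66251 = 61·1086 + 5
67: 66251 = 67·988 + 55
71: 66251 = 71·933 + 8
73: 66251 = 73·907 + 40
79: 66251 = 79·838 + 49
83: 66251 = 83·798 + 17
89: 66251 = 89·744 + 35
97: 66251 = 97·683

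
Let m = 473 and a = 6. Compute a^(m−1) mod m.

135

6^1 ≡ 6 (mod 473)
6^2 ≡ 6^2 = 36 ≡ 36 (mod 473)
6^4 ≡ 36^2 = 1296 ≡ 350 (mod 473)
6^8 ≡ 350^2 = 122500 ≡ 466 (mod 473)
6^16 ≡ 466^2 = 217156 ≡ 49 (mod 473)
6^32 ≡ 49^2 = 2401 ≡ 36 (mod 473)
6^64 ≡ 36^2 = 1296 ≡ 350 (mod 473)
6^128 ≡ 350^2 = 122500 ≡ 466 (mod 473)
6^256 ≡ 466^2 = 217156 ≡ 49 (mod 473)
472 = 256 + 128 + 64 + 16 + 8 in binary powers of 2.
So 6^472 ≡ 49 · 466 · 350 · 49 · 466 ≡ 135 (mod 473).
Since 135 ≠ 1, base 6 is a Fermat witness: 473 is composite.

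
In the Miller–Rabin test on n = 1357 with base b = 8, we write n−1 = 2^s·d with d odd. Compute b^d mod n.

1357 − 1 = 1356 = 2^2 · 339, so d = 339.
8^1 ≡ 8 (mod 1357)
8^2 ≡ 8^2 = 64 ≡ 64 (mod 1357)
8^4 ≡ 64^2 = 4096 ≡ 25 (mod 1357)
8^8 ≡ 25^2 = 625 ≡ 625 (mod 1357)
8^16 ≡ 625^2 = 390625 ≡ 1166 (mod 1357)
8^32 ≡ 1166^2 = 1359556 ≡ 1199 (mod 1357)
8^64 ≡ 1199^2 = 1437601 ≡ 538 (mod 1357)
8^128 ≡ 538^2 = 289444 ≡ 403 (mod 1357)
8^256 ≡ 403^2 = 162409 ≡ 926 (mod 1357)
339 = 256 + 64 + 16 + 2 + 1 in binary powers of 2.
So 8^339 ≡ 926 · 538 · 1166 · 64 · 8 ≡ 55 (mod 1357).
Squaring chain: 55 → 311; never reaches −1, so base 8 is a Miller–Rabin witness that 1357 is composite.

55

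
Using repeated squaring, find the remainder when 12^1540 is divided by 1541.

12^1 ≡ 12 (mod 1541)
12^2 ≡ 12^2 = 144 ≡ 144 (mod 1541)
12^4 ≡ 144^2 = 20736 ≡ 703 (mod 1541)
12^8 ≡ 703^2 = 494209 ≡ 1089 (mod 1541)
12^16 ≡ 1089^2 = 1185921 ≡ 892 (mod 1541)
12^32 ≡ 892^2 = 795664 ≡ 508 (mod 1541)
12^64 ≡ 508^2 = 258064 ≡ 717 (mod 1541)
12^128 ≡ 717^2 = 514089 ≡ 936 (mod 1541)
12^256 ≡ 936^2 = 876096 ≡ 808 (mod 1541)
12^512 ≡ 808^2 = 652864 ≡ 1021 (mod 1541)
12^1024 ≡ 1021^2 = 1042441 ≡ 725 (mod 1541)
1540 = 1024 + 512 + 4 in binary powers of 2.
So 12^1540 ≡ 725 · 1021 · 703 ≡ 967 (mod 1541).
Since 967 ≠ 1, base 12 is a Fermat witness: 1541 is composite.

967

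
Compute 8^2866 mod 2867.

332

8^1 ≡ 8 (mod 2867)
8^2 ≡ 8^2 = 64 ≡ 64 (mod 2867)
8^4 ≡ 64^2 = 4096 ≡ 1229 (mod 2867)
8^8 ≡ 1229^2 = 1510441 ≡ 2399 (mod 2867)
8^16 ≡ 2399^2 = 5755201 ≡ 1132 (mod 2867)
8^32 ≡ 1132^2 = 1281424 ≡ 2742 (mod 2867)
8^64 ≡ 2742^2 = 7518564 ≡ 1290 (mod 2867)
8^128 ≡ 1290^2 = 1664100 ≡ 1240 (mod 2867)
8^256 ≡ 1240^2 = 1537600 ≡ 888 (mod 2867)
8^512 ≡ 888^2 = 788544 ≡ 119 (mod 2867)
8^1024 ≡ 119^2 = 14161 ≡ 2693 (mod 2867)
8^2048 ≡ 2693^2 = 7252249 ≡ 1606 (mod 2867)
2866 = 2048 + 512 + 256 + 32 + 16 + 2 in binary powers of 2.
So 8^2866 ≡ 1606 · 119 · 888 · 2742 · 1132 · 64 ≡ 332 (mod 2867).
Since 332 ≠ 1, base 8 is a Fermat witness: 2867 is composite.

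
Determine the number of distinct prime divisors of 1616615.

6

1616615 = 5 · 323323
323323 = 7 · 46189
46189 = 11 · 4199
4199 = 13 · 323
323 = 17 · 19
1616615 = 5 · 7 · 11 · 13 · 17 · 19, which has 6 distinct prime factors.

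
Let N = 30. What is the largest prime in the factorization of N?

30 = 2 · 15
15 = 3 · 5
5 is prime.
So 30 = 2 · 3 · 5; the largest prime factor is 5.

5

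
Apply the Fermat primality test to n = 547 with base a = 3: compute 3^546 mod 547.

3^1 ≡ 3 (mod 547)
3^2 ≡ 3^2 = 9 ≡ 9 (mod 547)
3^4 ≡ 9^2 = 81 ≡ 81 (mod 547)
3^8 ≡ 81^2 = 6561 ≡ 544 (mod 547)
3^16 ≡ 544^2 = 295936 ≡ 9 (mod 547)
3^32 ≡ 9^2 = 81 ≡ 81 (mod 547)
3^64 ≡ 81^2 = 6561 ≡ 544 (mod 547)
3^128 ≡ 544^2 = 295936 ≡ 9 (mod 547)
3^256 ≡ 9^2 = 81 ≡ 81 (mod 547)
3^512 ≡ 81^2 = 6561 ≡ 544 (mod 547)
546 = 512 + 32 + 2 in binary powers of 2.
So 3^546 ≡ 544 · 81 · 9 ≡ 1 (mod 547).
Since the result is 1, base 3 gives no evidence that 547 is composite.

1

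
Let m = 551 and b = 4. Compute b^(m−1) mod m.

4^1 ≡ 4 (mod 551)
4^2 ≡ 4^2 = 16 ≡ 16 (mod 551)
4^4 ≡ 16^2 = 256 ≡ 256 (mod 551)
4^8 ≡ 256^2 = 65536 ≡ 518 (mod 551)
4^16 ≡ 518^2 = 268324 ≡ 538 (mod 551)
4^32 ≡ 538^2 = 289444 ≡ 169 (mod 551)
4^64 ≡ 169^2 = 28561 ≡ 460 (mod 551)
4^128 ≡ 460^2 = 211600 ≡ 16 (mod 551)
4^256 ≡ 16^2 = 256 ≡ 256 (mod 551)
4^512 ≡ 256^2 = 65536 ≡ 518 (mod 551)
550 = 512 + 32 + 4 + 2 in binary powers of 2.
So 4^550 ≡ 518 · 169 · 256 · 16 ≡ 517 (mod 551).
Since 517 ≠ 1, base 4 is a Fermat witness: 551 is composite.

517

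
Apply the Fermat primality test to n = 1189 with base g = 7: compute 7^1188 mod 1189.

45

7^1 ≡ 7 (mod 1189)
7^2 ≡ 7^2 = 49 ≡ 49 (mod 1189)
7^4 ≡ 49^2 = 2401 ≡ 23 (mod 1189)
7^8 ≡ 23^2 = 529 ≡ 529 (mod 1189)
7^16 ≡ 529^2 = 279841 ≡ 426 (mod 1189)
7^32 ≡ 426^2 = 181476 ≡ 748 (mod 1189)
7^64 ≡ 748^2 = 559504 ≡ 674 (mod 1189)
7^128 ≡ 674^2 = 454276 ≡ 78 (mod 1189)
7^256 ≡ 78^2 = 6084 ≡ 139 (mod 1189)
7^512 ≡ 139^2 = 19321 ≡ 297 (mod 1189)
7^1024 ≡ 297^2 = 88209 ≡ 223 (mod 1189)
1188 = 1024 + 128 + 32 + 4 in binary powers of 2.
So 7^1188 ≡ 223 · 78 · 748 · 23 ≡ 45 (mod 1189).
Since 45 ≠ 1, base 7 is a Fermat witness: 1189 is composite.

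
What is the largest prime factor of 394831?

394831 = 67 · 5893
5893 = 71 · 83
83 is prime.
So 394831 = 67 · 71 · 83; the largest prime factor is 83.

83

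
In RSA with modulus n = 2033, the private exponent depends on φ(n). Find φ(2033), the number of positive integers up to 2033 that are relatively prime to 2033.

1908

Factor: 2033 = 19 · 107.
φ(2033) = (19−1) · (107−1) = 18 · 106 = 1908.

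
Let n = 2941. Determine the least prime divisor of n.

17

2941 is odd.
Digit sum 16, not divisible by 3.
Ends in 1: not divisible by 5.
7: 2941 = 7·420 + 1
11: 2941 = 11·267 + 4
13: 2941 = 13·226 + 3
17: 2941 = 17·173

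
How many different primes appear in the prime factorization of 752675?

752675 = 5^2 · 30107
30107 = 7 · 4301
4301 = 11 · 391
391 = 17 · 23
752675 = 5^2 · 7 · 11 · 17 · 23, which has 5 distinct prime factors.

5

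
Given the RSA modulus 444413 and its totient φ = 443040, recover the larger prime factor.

853

φ(n) = (p−1)(q−1) = n − (p+q) + 1, so p + q = 444413 − 443040 + 1 = 1374.
p and q are the roots of t² − 1374t + 444413 = 0.
Discriminant: 1374² − 4·444413 = 1887876 − 1777652 = 110224; √110224 = 332.
q = (1374 − 332)/2 = 521, p = (1374 + 332)/2 = 853.
Check: 521 · 853 = 444413.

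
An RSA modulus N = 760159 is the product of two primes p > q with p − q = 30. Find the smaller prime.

Since p = q + 30, we have 760159 = q(q + 30), so q² + 30q − 760159 = 0.
Discriminant: 30² + 4·760159 = 900 + 3040636 = 3041536; √3041536 = 1744.
q = (−30 + 1744)/2 = 857, and p = q + 30 = 887.
Check: 857 · 887 = 760159.

857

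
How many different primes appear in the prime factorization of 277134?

6

277134 = 2 · 138567
138567 = 3 · 46189
46189 = 11 · 4199
4199 = 13 · 323
323 = 17 · 19
277134 = 2 · 3 · 11 · 13 · 17 · 19, which has 6 distinct prime factors.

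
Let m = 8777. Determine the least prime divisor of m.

8777 is odd.
Digit sum 29, not divisible by 3.
Ends in 7: not divisible by 5.
7: 8777 = 7·1253 + 6
11: 8777 = 11·797 + 10
13: 8777 = 13·675 + 2
17: 8777 = 17·516 + 5
19: 8777 = 19·461 + 18
23: 8777 = 23·381 + 14
29: 8777 = 29·302 + 19
31: 8777 = 31·283 + 4
37: 8777 = 37·237 + 8
41: 8777 = 41·214 + 3
43: 8777 = 43·204 + 5
47: 8777 = 47·186 + 35
53: 8777 = 53·165 + 32
59: 8777 = 59·148 + 45
61: 8777 = 61·143 + 54
67: 8777 = 67·131

67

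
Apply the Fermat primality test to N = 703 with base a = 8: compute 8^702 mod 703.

628

8^1 ≡ 8 (mod 703)
8^2 ≡ 8^2 = 64 ≡ 64 (mod 703)
8^4 ≡ 64^2 = 4096 ≡ 581 (mod 703)
8^8 ≡ 581^2 = 337561 ≡ 121 (mod 703)
8^16 ≡ 121^2 = 14641 ≡ 581 (mod 703)
8^32 ≡ 581^2 = 337561 ≡ 121 (mod 703)
8^64 ≡ 121^2 = 14641 ≡ 581 (mod 703)
8^128 ≡ 581^2 = 337561 ≡ 121 (mod 703)
8^256 ≡ 121^2 = 14641 ≡ 581 (mod 703)
8^512 ≡ 581^2 = 337561 ≡ 121 (mod 703)
702 = 512 + 128 + 32 + 16 + 8 + 4 + 2 in binary powers of 2.
So 8^702 ≡ 121 · 121 · 121 · 581 · 121 · 581 · 64 ≡ 628 (mod 703).
Since 628 ≠ 1, base 8 is a Fermat witness: 703 is composite.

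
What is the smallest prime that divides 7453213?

47

7453213 is odd.
Digit sum 25, not divisible by 3.
Ends in 3: not divisible by 5.
7: 7453213 = 7·1064744 + 5
11: 7453213 = 11·677564 + 9
13: 7453213 = 13·573324 + 1
17: 7453213 = 17·438424 + 5
19: 7453213 = 19·392274 + 7
23: 7453213 = 23·324052 + 17
29: 7453213 = 29·257007 + 10
31: 7453213 = 31·240426 + 7
37: 7453213 = 37·201438 + 7
41: 7453213 = 41·181785 + 28
43: 7453213 = 43·173330 + 23
47: 7453213 = 47·158579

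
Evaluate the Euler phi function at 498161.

Factor: 498161 = 19 · 157 · 167.
φ(498161) = (19−1) · (157−1) · (167−1) = 18 · 156 · 166 = 466128.

466128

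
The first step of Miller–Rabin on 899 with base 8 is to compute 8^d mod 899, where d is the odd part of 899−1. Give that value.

899 − 1 = 898 = 2^1 · 449, so d = 449.
8^1 ≡ 8 (mod 899)
8^2 ≡ 8^2 = 64 ≡ 64 (mod 899)
8^4 ≡ 64^2 = 4096 ≡ 500 (mod 899)
8^8 ≡ 500^2 = 250000 ≡ 78 (mod 899)
8^16 ≡ 78^2 = 6084 ≡ 690 (mod 899)
8^32 ≡ 690^2 = 476100 ≡ 529 (mod 899)
8^64 ≡ 529^2 = 279841 ≡ 252 (mod 899)
8^128 ≡ 252^2 = 63504 ≡ 574 (mod 899)
8^256 ≡ 574^2 = 329476 ≡ 442 (mod 899)
449 = 256 + 128 + 64 + 1 in binary powers of 2.
So 8^449 ≡ 442 · 574 · 252 · 8 ≡ 66 (mod 899).
Squaring chain: 66; never reaches −1, so base 8 is a Miller–Rabin witness that 899 is composite.

66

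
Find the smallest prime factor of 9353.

9353 is odd.
Digit sum 20, not divisible by 3.
Ends in 3: not divisible by 5.
7: 9353 = 7·1336 + 1
11: 9353 = 11·850 + 3
13: 9353 = 13·719 + 6
17: 9353 = 17·550 + 3
19: 9353 = 19·492 + 5
23: 9353 = 23·406 + 15
29: 9353 = 29·322 + 15
31: 9353 = 31·301 + 22
37: 9353 = 37·252 + 29
41: 9353 = 41·228 + 5
43: 9353 = 43·217 + 22
47: 9353 = 47·199

47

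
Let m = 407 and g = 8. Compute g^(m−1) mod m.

8^1 ≡ 8 (mod 407)
8^2 ≡ 8^2 = 64 ≡ 64 (mod 407)
8^4 ≡ 64^2 = 4096 ≡ 26 (mod 407)
8^8 ≡ 26^2 = 676 ≡ 269 (mod 407)
8^16 ≡ 269^2 = 72361 ≡ 322 (mod 407)
8^32 ≡ 322^2 = 103684 ≡ 306 (mod 407)
8^64 ≡ 306^2 = 93636 ≡ 26 (mod 407)
8^128 ≡ 26^2 = 676 ≡ 269 (mod 407)
8^256 ≡ 269^2 = 72361 ≡ 322 (mod 407)
406 = 256 + 128 + 16 + 4 + 2 in binary powers of 2.
So 8^406 ≡ 322 · 269 · 322 · 26 · 64 ≡ 344 (mod 407).
Since 344 ≠ 1, base 8 is a Fermat witness: 407 is composite.

344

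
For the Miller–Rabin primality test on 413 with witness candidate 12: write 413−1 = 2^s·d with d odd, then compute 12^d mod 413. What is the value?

413 − 1 = 412 = 2^2 · 103, so d = 103.
12^1 ≡ 12 (mod 413)
12^2 ≡ 12^2 = 144 ≡ 144 (mod 413)
12^4 ≡ 144^2 = 20736 ≡ 86 (mod 413)
12^8 ≡ 86^2 = 7396 ≡ 375 (mod 413)
12^16 ≡ 375^2 = 140625 ≡ 205 (mod 413)
12^32 ≡ 205^2 = 42025 ≡ 312 (mod 413)
12^64 ≡ 312^2 = 97344 ≡ 289 (mod 413)
103 = 64 + 32 + 4 + 2 + 1 in binary powers of 2.
So 12^103 ≡ 289 · 312 · 86 · 144 · 12 ≡ 264 (mod 413).
Squaring chain: 264 → 312; never reaches −1, so base 12 is a Miller–Rabin witness that 413 is composite.

264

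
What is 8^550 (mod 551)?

8^1 ≡ 8 (mod 551)
8^2 ≡ 8^2 = 64 ≡ 64 (mod 551)
8^4 ≡ 64^2 = 4096 ≡ 239 (mod 551)
8^8 ≡ 239^2 = 57121 ≡ 368 (mod 551)
8^16 ≡ 368^2 = 135424 ≡ 429 (mod 551)
8^32 ≡ 429^2 = 184041 ≡ 7 (mod 551)
8^64 ≡ 7^2 = 49 ≡ 49 (mod 551)
8^128 ≡ 49^2 = 2401 ≡ 197 (mod 551)
8^256 ≡ 197^2 = 38809 ≡ 239 (mod 551)
8^512 ≡ 239^2 = 57121 ≡ 368 (mod 551)
550 = 512 + 32 + 4 + 2 in binary powers of 2.
So 8^550 ≡ 368 · 7 · 239 · 64 ≡ 486 (mod 551).
Since 486 ≠ 1, base 8 is a Fermat witness: 551 is composite.

486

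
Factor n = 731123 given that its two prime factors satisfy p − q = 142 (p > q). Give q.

Since p = q + 142, we have 731123 = q(q + 142), so q² + 142q − 731123 = 0.
Discriminant: 142² + 4·731123 = 20164 + 2924492 = 2944656; √2944656 = 1716.
q = (−142 + 1716)/2 = 787, and p = q + 142 = 929.
Check: 787 · 929 = 731123.

787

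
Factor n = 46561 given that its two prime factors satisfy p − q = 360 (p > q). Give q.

101

Since p = q + 360, we have 46561 = q(q + 360), so q² + 360q − 46561 = 0.
Discriminant: 360² + 4·46561 = 129600 + 186244 = 315844; √315844 = 562.
q = (−360 + 562)/2 = 101, and p = q + 360 = 461.
Check: 101 · 461 = 46561.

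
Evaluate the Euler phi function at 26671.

26344

Factor: 26671 = 149 · 179.
φ(26671) = (149−1) · (179−1) = 148 · 178 = 26344.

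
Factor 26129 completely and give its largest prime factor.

26129 = 17 · 1537
1537 = 29 · 53
53 is prime.
So 26129 = 17 · 29 · 53; the largest prime factor is 53.

53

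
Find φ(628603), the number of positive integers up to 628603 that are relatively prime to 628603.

Factor: 628603 = 73 · 79 · 109.
φ(628603) = (73−1) · (79−1) · (109−1) = 72 · 78 · 108 = 606528.

606528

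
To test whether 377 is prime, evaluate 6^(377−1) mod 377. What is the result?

373

6^1 ≡ 6 (mod 377)
6^2 ≡ 6^2 = 36 ≡ 36 (mod 377)
6^4 ≡ 36^2 = 1296 ≡ 165 (mod 377)
6^8 ≡ 165^2 = 27225 ≡ 81 (mod 377)
6^16 ≡ 81^2 = 6561 ≡ 152 (mod 377)
6^32 ≡ 152^2 = 23104 ≡ 107 (mod 377)
6^64 ≡ 107^2 = 11449 ≡ 139 (mod 377)
6^128 ≡ 139^2 = 19321 ≡ 94 (mod 377)
6^256 ≡ 94^2 = 8836 ≡ 165 (mod 377)
376 = 256 + 64 + 32 + 16 + 8 in binary powers of 2.
So 6^376 ≡ 165 · 139 · 107 · 152 · 81 ≡ 373 (mod 377).
Since 373 ≠ 1, base 6 is a Fermat witness: 377 is composite.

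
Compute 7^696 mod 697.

16

7^1 ≡ 7 (mod 697)
7^2 ≡ 7^2 = 49 ≡ 49 (mod 697)
7^4 ≡ 49^2 = 2401 ≡ 310 (mod 697)
7^8 ≡ 310^2 = 96100 ≡ 611 (mod 697)
7^16 ≡ 611^2 = 373321 ≡ 426 (mod 697)
7^32 ≡ 426^2 = 181476 ≡ 256 (mod 697)
7^64 ≡ 256^2 = 65536 ≡ 18 (mod 697)
7^128 ≡ 18^2 = 324 ≡ 324 (mod 697)
7^256 ≡ 324^2 = 104976 ≡ 426 (mod 697)
7^512 ≡ 426^2 = 181476 ≡ 256 (mod 697)
696 = 512 + 128 + 32 + 16 + 8 in binary powers of 2.
So 7^696 ≡ 256 · 324 · 256 · 426 · 611 ≡ 16 (mod 697).
Since 16 ≠ 1, base 7 is a Fermat witness: 697 is composite.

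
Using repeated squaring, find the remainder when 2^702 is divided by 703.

2^1 ≡ 2 (mod 703)
2^2 ≡ 2^2 = 4 ≡ 4 (mod 703)
2^4 ≡ 4^2 = 16 ≡ 16 (mod 703)
2^8 ≡ 16^2 = 256 ≡ 256 (mod 703)
2^16 ≡ 256^2 = 65536 ≡ 157 (mod 703)
2^32 ≡ 157^2 = 24649 ≡ 44 (mod 703)
2^64 ≡ 44^2 = 1936 ≡ 530 (mod 703)
2^128 ≡ 530^2 = 280900 ≡ 403 (mod 703)
2^256 ≡ 403^2 = 162409 ≡ 16 (mod 703)
2^512 ≡ 16^2 = 256 ≡ 256 (mod 703)
702 = 512 + 128 + 32 + 16 + 8 + 4 + 2 in binary powers of 2.
So 2^702 ≡ 256 · 403 · 44 · 157 · 256 · 16 · 4 ≡ 628 (mod 703).
Since 628 ≠ 1, base 2 is a Fermat witness: 703 is composite.

628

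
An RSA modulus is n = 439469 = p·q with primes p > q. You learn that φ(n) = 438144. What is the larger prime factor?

φ(n) = (p−1)(q−1) = n − (p+q) + 1, so p + q = 439469 − 438144 + 1 = 1326.
p and q are the roots of t² − 1326t + 439469 = 0.
Discriminant: 1326² − 4·439469 = 1758276 − 1757876 = 400; √400 = 20.
q = (1326 − 20)/2 = 653, p = (1326 + 20)/2 = 673.
Check: 653 · 673 = 439469.

673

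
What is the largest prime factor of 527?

31

527 = 17 · 31
31 is prime.
So 527 = 17 · 31; the largest prime factor is 31.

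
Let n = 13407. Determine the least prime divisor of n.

13407 is odd.
Digit sum 15, divisible by 3.

3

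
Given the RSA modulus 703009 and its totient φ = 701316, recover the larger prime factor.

φ(n) = (p−1)(q−1) = n − (p+q) + 1, so p + q = 703009 − 701316 + 1 = 1694.
p and q are the roots of t² − 1694t + 703009 = 0.
Discriminant: 1694² − 4·703009 = 2869636 − 2812036 = 57600; √57600 = 240.
q = (1694 − 240)/2 = 727, p = (1694 + 240)/2 = 967.
Check: 727 · 967 = 703009.

967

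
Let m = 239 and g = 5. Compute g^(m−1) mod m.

1

5^1 ≡ 5 (mod 239)
5^2 ≡ 5^2 = 25 ≡ 25 (mod 239)
5^4 ≡ 25^2 = 625 ≡ 147 (mod 239)
5^8 ≡ 147^2 = 21609 ≡ 99 (mod 239)
5^16 ≡ 99^2 = 9801 ≡ 2 (mod 239)
5^32 ≡ 2^2 = 4 ≡ 4 (mod 239)
5^64 ≡ 4^2 = 16 ≡ 16 (mod 239)
5^128 ≡ 16^2 = 256 ≡ 17 (mod 239)
238 = 128 + 64 + 32 + 8 + 4 + 2 in binary powers of 2.
So 5^238 ≡ 17 · 16 · 4 · 99 · 147 · 25 ≡ 1 (mod 239).
Since the result is 1, base 5 gives no evidence that 239 is composite.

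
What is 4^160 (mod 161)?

25

4^1 ≡ 4 (mod 161)
4^2 ≡ 4^2 = 16 ≡ 16 (mod 161)
4^4 ≡ 16^2 = 256 ≡ 95 (mod 161)
4^8 ≡ 95^2 = 9025 ≡ 9 (mod 161)
4^16 ≡ 9^2 = 81 ≡ 81 (mod 161)
4^32 ≡ 81^2 = 6561 ≡ 121 (mod 161)
4^64 ≡ 121^2 = 14641 ≡ 151 (mod 161)
4^128 ≡ 151^2 = 22801 ≡ 100 (mod 161)
160 = 128 + 32 in binary powers of 2.
So 4^160 ≡ 100 · 121 ≡ 25 (mod 161).
Since 25 ≠ 1, base 4 is a Fermat witness: 161 is composite.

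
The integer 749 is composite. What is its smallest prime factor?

7

749 is odd.
Digit sum 20, not divisible by 3.
Ends in 9: not divisible by 5.
7: 749 = 7·107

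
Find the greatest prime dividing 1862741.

1862741 = 17 · 109573
109573 = 19 · 5767
5767 = 73 · 79
79 is prime.
So 1862741 = 17 · 19 · 73 · 79; the largest prime factor is 79.

79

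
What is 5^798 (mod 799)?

440

5^1 ≡ 5 (mod 799)
5^2 ≡ 5^2 = 25 ≡ 25 (mod 799)
5^4 ≡ 25^2 = 625 ≡ 625 (mod 799)
5^8 ≡ 625^2 = 390625 ≡ 713 (mod 799)
5^16 ≡ 713^2 = 508369 ≡ 205 (mod 799)
5^32 ≡ 205^2 = 42025 ≡ 477 (mod 799)
5^64 ≡ 477^2 = 227529 ≡ 613 (mod 799)
5^128 ≡ 613^2 = 375769 ≡ 239 (mod 799)
5^256 ≡ 239^2 = 57121 ≡ 392 (mod 799)
5^512 ≡ 392^2 = 153664 ≡ 256 (mod 799)
798 = 512 + 256 + 16 + 8 + 4 + 2 in binary powers of 2.
So 5^798 ≡ 256 · 392 · 205 · 713 · 625 · 25 ≡ 440 (mod 799).
Since 440 ≠ 1, base 5 is a Fermat witness: 799 is composite.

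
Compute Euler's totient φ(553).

Factor: 553 = 7 · 79.
φ(553) = (7−1) · (79−1) = 6 · 78 = 468.

468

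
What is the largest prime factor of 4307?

4307 = 59 · 73
73 is prime.
So 4307 = 59 · 73; the largest prime factor is 73.

73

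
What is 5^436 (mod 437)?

397

5^1 ≡ 5 (mod 437)
5^2 ≡ 5^2 = 25 ≡ 25 (mod 437)
5^4 ≡ 25^2 = 625 ≡ 188 (mod 437)
5^8 ≡ 188^2 = 35344 ≡ 384 (mod 437)
5^16 ≡ 384^2 = 147456 ≡ 187 (mod 437)
5^32 ≡ 187^2 = 34969 ≡ 9 (mod 437)
5^64 ≡ 9^2 = 81 ≡ 81 (mod 437)
5^128 ≡ 81^2 = 6561 ≡ 6 (mod 437)
5^256 ≡ 6^2 = 36 ≡ 36 (mod 437)
436 = 256 + 128 + 32 + 16 + 4 in binary powers of 2.
So 5^436 ≡ 36 · 6 · 9 · 187 · 188 ≡ 397 (mod 437).
Since 397 ≠ 1, base 5 is a Fermat witness: 437 is composite.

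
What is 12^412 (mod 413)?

289

12^1 ≡ 12 (mod 413)
12^2 ≡ 12^2 = 144 ≡ 144 (mod 413)
12^4 ≡ 144^2 = 20736 ≡ 86 (mod 413)
12^8 ≡ 86^2 = 7396 ≡ 375 (mod 413)
12^16 ≡ 375^2 = 140625 ≡ 205 (mod 413)
12^32 ≡ 205^2 = 42025 ≡ 312 (mod 413)
12^64 ≡ 312^2 = 97344 ≡ 289 (mod 413)
12^128 ≡ 289^2 = 83521 ≡ 95 (mod 413)
12^256 ≡ 95^2 = 9025 ≡ 352 (mod 413)
412 = 256 + 128 + 16 + 8 + 4 in binary powers of 2.
So 12^412 ≡ 352 · 95 · 205 · 375 · 86 ≡ 289 (mod 413).
Since 289 ≠ 1, base 12 is a Fermat witness: 413 is composite.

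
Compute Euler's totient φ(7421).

Factor: 7421 = 41 · 181.
φ(7421) = (41−1) · (181−1) = 40 · 180 = 7200.

7200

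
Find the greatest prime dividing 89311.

89311 = 31 · 2881
2881 = 43 · 67
67 is prime.
So 89311 = 31 · 43 · 67; the largest prime factor is 67.

67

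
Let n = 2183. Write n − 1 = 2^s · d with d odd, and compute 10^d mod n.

1395

2183 − 1 = 2182 = 2^1 · 1091, so d = 1091.
10^1 ≡ 10 (mod 2183)
10^2 ≡ 10^2 = 100 ≡ 100 (mod 2183)
10^4 ≡ 100^2 = 10000 ≡ 1268 (mod 2183)
10^8 ≡ 1268^2 = 1607824 ≡ 1136 (mod 2183)
10^16 ≡ 1136^2 = 1290496 ≡ 343 (mod 2183)
10^32 ≡ 343^2 = 117649 ≡ 1950 (mod 2183)
10^64 ≡ 1950^2 = 3802500 ≡ 1897 (mod 2183)
10^128 ≡ 1897^2 = 3598609 ≡ 1025 (mod 2183)
10^256 ≡ 1025^2 = 1050625 ≡ 602 (mod 2183)
10^512 ≡ 602^2 = 362404 ≡ 26 (mod 2183)
10^1024 ≡ 26^2 = 676 ≡ 676 (mod 2183)
1091 = 1024 + 64 + 2 + 1 in binary powers of 2.
So 10^1091 ≡ 676 · 1897 · 100 · 10 ≡ 1395 (mod 2183).
Squaring chain: 1395; never reaches −1, so base 10 is a Miller–Rabin witness that 2183 is composite.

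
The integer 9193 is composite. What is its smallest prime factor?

29

9193 is odd.
Digit sum 22, not divisible by 3.
Ends in 3: not divisible by 5.
7: 9193 = 7·1313 + 2
11: 9193 = 11·835 + 8
13: 9193 = 13·707 + 2
17: 9193 = 17·540 + 13
19: 9193 = 19·483 + 16
23: 9193 = 23·399 + 16
29: 9193 = 29·317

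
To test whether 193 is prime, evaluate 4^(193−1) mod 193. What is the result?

1

4^1 ≡ 4 (mod 193)
4^2 ≡ 4^2 = 16 ≡ 16 (mod 193)
4^4 ≡ 16^2 = 256 ≡ 63 (mod 193)
4^8 ≡ 63^2 = 3969 ≡ 109 (mod 193)
4^16 ≡ 109^2 = 11881 ≡ 108 (mod 193)
4^32 ≡ 108^2 = 11664 ≡ 84 (mod 193)
4^64 ≡ 84^2 = 7056 ≡ 108 (mod 193)
4^128 ≡ 108^2 = 11664 ≡ 84 (mod 193)
192 = 128 + 64 in binary powers of 2.
So 4^192 ≡ 84 · 108 ≡ 1 (mod 193).
Since the result is 1, base 4 gives no evidence that 193 is composite.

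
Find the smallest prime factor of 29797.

83

29797 is odd.
Digit sum 34, not divisible by 3.
Ends in 7: not divisible by 5.
7: 29797 = 7·4256 + 5
11: 29797 = 11·2708 + 9
13: 29797 = 13·2292 + 1
17: 29797 = 17·1752 + 13
19: 29797 = 19·1568 + 5
23: 29797 = 23·1295 + 12
29: 29797 = 29·1027 + 14
31: 29797 = 31·961 + 6
37: 29797 = 37·805 + 12
41: 29797 = 41·726 + 31
43: 29797 = 43·692 + 41
47: 29797 = 47·633 + 46
53: 29797 = 53·562 + 11
59: 29797 = 59·505 + 2
61: 29797 = 61·488 + 29
67: 29797 = 67·444 + 49
71: 29797 = 71·419 + 48
73: 29797 = 73·408 + 13
79: 29797 = 79·377 + 14
83: 29797 = 83·359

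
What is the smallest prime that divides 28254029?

89

28254029 is odd.
Digit sum 32, not divisible by 3.
Ends in 9: not divisible by 5.
7: 28254029 = 7·4036289 + 6
11: 28254029 = 11·2568548 + 1
13: 28254029 = 13·2173386 + 11
17: 28254029 = 17·1662001 + 12
19: 28254029 = 19·1487054 + 3
23: 28254029 = 23·1228436 + 1
29: 28254029 = 29·974276 + 25
31: 28254029 = 31·911420 + 9
37: 28254029 = 37·763622 + 15
41: 28254029 = 41·689122 + 27
43: 28254029 = 43·657070 + 19
47: 28254029 = 47·601149 + 26
53: 28254029 = 53·533094 + 47
59: 28254029 = 59·478881 + 50
61: 28254029 = 61·463180 + 49
67: 28254029 = 67·421701 + 62
71: 28254029 = 71·397944 + 5
73: 28254029 = 73·387041 + 36
79: 28254029 = 79·357645 + 74
83: 28254029 = 83·340409 + 82
89: 28254029 = 89·317461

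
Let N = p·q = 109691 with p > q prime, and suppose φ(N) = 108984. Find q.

229

φ(n) = (p−1)(q−1) = n − (p+q) + 1, so p + q = 109691 − 108984 + 1 = 708.
p and q are the roots of t² − 708t + 109691 = 0.
Discriminant: 708² − 4·109691 = 501264 − 438764 = 62500; √62500 = 250.
q = (708 − 250)/2 = 229, p = (708 + 250)/2 = 479.
Check: 229 · 479 = 109691.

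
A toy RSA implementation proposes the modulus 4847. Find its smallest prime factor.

37

4847 is odd.
Digit sum 23, not divisible by 3.
Ends in 7: not divisible by 5.
7: 4847 = 7·692 + 3
11: 4847 = 11·440 + 7
13: 4847 = 13·372 + 11
17: 4847 = 17·285 + 2
19: 4847 = 19·255 + 2
23: 4847 = 23·210 + 17
29: 4847 = 29·167 + 4
31: 4847 = 31·156 + 11
37: 4847 = 37·131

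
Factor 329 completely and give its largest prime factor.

329 = 7 · 47
47 is prime.
So 329 = 7 · 47; the largest prime factor is 47.

47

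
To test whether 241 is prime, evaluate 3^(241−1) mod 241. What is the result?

3^1 ≡ 3 (mod 241)
3^2 ≡ 3^2 = 9 ≡ 9 (mod 241)
3^4 ≡ 9^2 = 81 ≡ 81 (mod 241)
3^8 ≡ 81^2 = 6561 ≡ 54 (mod 241)
3^16 ≡ 54^2 = 2916 ≡ 24 (mod 241)
3^32 ≡ 24^2 = 576 ≡ 94 (mod 241)
3^64 ≡ 94^2 = 8836 ≡ 160 (mod 241)
3^128 ≡ 160^2 = 25600 ≡ 54 (mod 241)
240 = 128 + 64 + 32 + 16 in binary powers of 2.
So 3^240 ≡ 54 · 160 · 94 · 24 ≡ 1 (mod 241).
Since the result is 1, base 3 gives no evidence that 241 is composite.

1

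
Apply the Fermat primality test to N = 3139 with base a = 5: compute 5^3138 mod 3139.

5^1 ≡ 5 (mod 3139)
5^2 ≡ 5^2 = 25 ≡ 25 (mod 3139)
5^4 ≡ 25^2 = 625 ≡ 625 (mod 3139)
5^8 ≡ 625^2 = 390625 ≡ 1389 (mod 3139)
5^16 ≡ 1389^2 = 1929321 ≡ 1975 (mod 3139)
5^32 ≡ 1975^2 = 3900625 ≡ 1987 (mod 3139)
5^64 ≡ 1987^2 = 3948169 ≡ 2446 (mod 3139)
5^128 ≡ 2446^2 = 5982916 ≡ 3121 (mod 3139)
5^256 ≡ 3121^2 = 9740641 ≡ 324 (mod 3139)
5^512 ≡ 324^2 = 104976 ≡ 1389 (mod 3139)
5^1024 ≡ 1389^2 = 1929321 ≡ 1975 (mod 3139)
5^2048 ≡ 1975^2 = 3900625 ≡ 1987 (mod 3139)
3138 = 2048 + 1024 + 64 + 2 in binary powers of 2.
So 5^3138 ≡ 1987 · 1975 · 2446 · 25 ≡ 1311 (mod 3139).
Since 1311 ≠ 1, base 5 is a Fermat witness: 3139 is composite.

1311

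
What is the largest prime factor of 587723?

97

587723 = 73 · 8051
8051 = 83 · 97
97 is prime.
So 587723 = 73 · 83 · 97; the largest prime factor is 97.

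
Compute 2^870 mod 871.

545

2^1 ≡ 2 (mod 871)
2^2 ≡ 2^2 = 4 ≡ 4 (mod 871)
2^4 ≡ 4^2 = 16 ≡ 16 (mod 871)
2^8 ≡ 16^2 = 256 ≡ 256 (mod 871)
2^16 ≡ 256^2 = 65536 ≡ 211 (mod 871)
2^32 ≡ 211^2 = 44521 ≡ 100 (mod 871)
2^64 ≡ 100^2 = 10000 ≡ 419 (mod 871)
2^128 ≡ 419^2 = 175561 ≡ 490 (mod 871)
2^256 ≡ 490^2 = 240100 ≡ 575 (mod 871)
2^512 ≡ 575^2 = 330625 ≡ 516 (mod 871)
870 = 512 + 256 + 64 + 32 + 4 + 2 in binary powers of 2.
So 2^870 ≡ 516 · 575 · 419 · 100 · 16 · 4 ≡ 545 (mod 871).
Since 545 ≠ 1, base 2 is a Fermat witness: 871 is composite.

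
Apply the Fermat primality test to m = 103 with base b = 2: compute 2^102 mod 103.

1

2^1 ≡ 2 (mod 103)
2^2 ≡ 2^2 = 4 ≡ 4 (mod 103)
2^4 ≡ 4^2 = 16 ≡ 16 (mod 103)
2^8 ≡ 16^2 = 256 ≡ 50 (mod 103)
2^16 ≡ 50^2 = 2500 ≡ 28 (mod 103)
2^32 ≡ 28^2 = 784 ≡ 63 (mod 103)
2^64 ≡ 63^2 = 3969 ≡ 55 (mod 103)
102 = 64 + 32 + 4 + 2 in binary powers of 2.
So 2^102 ≡ 55 · 63 · 16 · 4 ≡ 1 (mod 103).
Since the result is 1, base 2 gives no evidence that 103 is composite.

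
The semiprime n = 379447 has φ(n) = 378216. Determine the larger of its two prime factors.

φ(n) = (p−1)(q−1) = n − (p+q) + 1, so p + q = 379447 − 378216 + 1 = 1232.
p and q are the roots of t² − 1232t + 379447 = 0.
Discriminant: 1232² − 4·379447 = 1517824 − 1517788 = 36; √36 = 6.
q = (1232 − 6)/2 = 613, p = (1232 + 6)/2 = 619.
Check: 613 · 619 = 379447.

619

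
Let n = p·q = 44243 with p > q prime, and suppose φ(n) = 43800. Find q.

φ(n) = (p−1)(q−1) = n − (p+q) + 1, so p + q = 44243 − 43800 + 1 = 444.
p and q are the roots of t² − 444t + 44243 = 0.
Discriminant: 444² − 4·44243 = 197136 − 176972 = 20164; √20164 = 142.
q = (444 − 142)/2 = 151, p = (444 + 142)/2 = 293.
Check: 151 · 293 = 44243.

151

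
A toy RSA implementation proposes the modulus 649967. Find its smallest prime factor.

649967 is odd.
Digit sum 41, not divisible by 3.
Ends in 7: not divisible by 5.
7: 649967 = 7·92852 + 3
11: 649967 = 11·59087 + 10
13: 649967 = 13·49997 + 6
17: 649967 = 17·38233 + 6
19: 649967 = 19·34208 + 15
23: 649967 = 23·28259 + 10
29: 649967 = 29·22412 + 19
31: 649967 = 31·20966 + 21
37: 649967 = 37·17566 + 25
41: 649967 = 41·15852 + 35
43: 649967 = 43·15115 + 22
47: 649967 = 47·13829 + 4
53: 649967 = 53·12263 + 28
59: 649967 = 59·11016 + 23
61: 649967 = 61·10655 + 12
67: 649967 = 67·9701

67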